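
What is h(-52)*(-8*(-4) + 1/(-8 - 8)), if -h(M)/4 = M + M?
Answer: 13286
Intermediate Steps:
h(M) = -8*M (h(M) = -4*(M + M) = -8*M)
h(-52)*(-8*(-4) + 1/(-8 - 8)) = (-8*(-52))*(-8*(-4) + 1/(-8 - 8)) = 416*(32 + 1/(-16)) = 416*(32 - 1/16) = 416*(511/16) = 13286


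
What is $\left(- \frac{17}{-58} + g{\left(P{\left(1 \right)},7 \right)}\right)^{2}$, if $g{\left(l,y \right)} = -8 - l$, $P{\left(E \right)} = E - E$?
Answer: $\frac{199809}{3364} \approx 59.396$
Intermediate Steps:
$P{\left(E \right)} = 0$
$\left(- \frac{17}{-58} + g{\left(P{\left(1 \right)},7 \right)}\right)^{2} = \left(- \frac{17}{-58} - 8\right)^{2} = \left(\left(-17\right) \left(- \frac{1}{58}\right) + \left(-8 + 0\right)\right)^{2} = \left(\frac{17}{58} - 8\right)^{2} = \left(- \frac{447}{58}\right)^{2} = \frac{199809}{3364}$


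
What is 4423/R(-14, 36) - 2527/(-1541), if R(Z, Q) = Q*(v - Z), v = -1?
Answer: 7998479/721188 ≈ 11.091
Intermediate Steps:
R(Z, Q) = Q*(-1 - Z)
4423/R(-14, 36) - 2527/(-1541) = 4423/((-1*36*(1 - 14))) - 2527/(-1541) = 4423/((-1*36*(-13))) - 2527*(-1/1541) = 4423/468 + 2527/1541 = 7998479/721188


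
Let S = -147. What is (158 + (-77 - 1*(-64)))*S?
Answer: -21315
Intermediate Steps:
(158 + (-77 - 1*(-64)))*S = (158 + (-77 - 1*(-64)))*(-147) = (158 + (-77 + 64))*(-147) = (158 - 13)*(-147) = 145*(-147) = -21315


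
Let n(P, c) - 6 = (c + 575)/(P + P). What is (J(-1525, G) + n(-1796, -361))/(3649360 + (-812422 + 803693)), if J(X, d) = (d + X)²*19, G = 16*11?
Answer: 62098899993/6538573276 ≈ 9.4973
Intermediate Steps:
n(P, c) = 6 + (575 + c)/(2*P) (n(P, c) = 6 + (c + 575)/(P + P) = 6 + (575 + c)/((2*P)) = 6 + (575 + c)*(1/(2*P)) = 6 + (575 + c)/(2*P))
G = 176
J(X, d) = 19*(X + d)² (J(X, d) = (X + d)²*19 = 19*(X + d)²)
(J(-1525, G) + n(-1796, -361))/(3649360 + (-812422 + 803693)) = (19*(-1525 + 176)² + (½)*(575 - 361 + 12*(-1796))/(-1796))/(3649360 + (-812422 + 803693)) = (19*(-1349)² + (½)*(-1/1796)*(575 - 361 - 21552))/(3649360 - 8729) = (19*1819801 + (½)*(-1/1796)*(-21338))/3640631 = (34576219 + 10669/1796)*(1/3640631) = (62098899993/1796)*(1/3640631) = 62098899993/6538573276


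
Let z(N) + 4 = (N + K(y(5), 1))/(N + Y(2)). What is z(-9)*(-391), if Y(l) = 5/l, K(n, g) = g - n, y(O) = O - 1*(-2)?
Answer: 8602/13 ≈ 661.69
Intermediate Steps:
y(O) = 2 + O (y(O) = O + 2 = 2 + O)
z(N) = -4 + (-6 + N)/(5/2 + N) (z(N) = -4 + (N + (1 - (2 + 5)))/(N + 5/2) = -4 + (N + (1 - 1*7))/(N + 5*(½)) = -4 + (N + (1 - 7))/(N + 5/2) = -4 + (N - 6)/(5/2 + N) = -4 + (-6 + N)/(5/2 + N))
z(-9)*(-391) = (2*(-16 - 3*(-9))/(5 + 2*(-9)))*(-391) = (2*(-16 + 27)/(5 - 18))*(-391) = (2*11/(-13))*(-391) = (2*(-1/13)*11)*(-391) = -22/13*(-391) = 8602/13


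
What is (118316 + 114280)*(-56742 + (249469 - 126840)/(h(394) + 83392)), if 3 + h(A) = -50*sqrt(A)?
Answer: -30586541886591131532/2317580107 + 475383581400*sqrt(394)/2317580107 ≈ -1.3198e+10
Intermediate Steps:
h(A) = -3 - 50*sqrt(A)
(118316 + 114280)*(-56742 + (249469 - 126840)/(h(394) + 83392)) = (118316 + 114280)*(-56742 + (249469 - 126840)/((-3 - 50*sqrt(394)) + 83392)) = 232596*(-56742 + 122629/(83389 - 50*sqrt(394))) = -13197962232 + 28523014884/(83389 - 50*sqrt(394))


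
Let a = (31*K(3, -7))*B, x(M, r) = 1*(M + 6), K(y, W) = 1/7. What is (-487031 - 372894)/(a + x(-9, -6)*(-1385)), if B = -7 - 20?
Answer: -547225/2568 ≈ -213.09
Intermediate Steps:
B = -27
K(y, W) = 1/7
x(M, r) = 6 + M (x(M, r) = 1*(6 + M) = 6 + M)
a = -837/7 (a = (31*(1/7))*(-27) = (31/7)*(-27) = -837/7 ≈ -119.57)
(-487031 - 372894)/(a + x(-9, -6)*(-1385)) = (-487031 - 372894)/(-837/7 + (6 - 9)*(-1385)) = -859925/(-837/7 - 3*(-1385)) = -859925/(-837/7 + 4155) = -859925/28248/7 = -859925*7/28248 = -547225/2568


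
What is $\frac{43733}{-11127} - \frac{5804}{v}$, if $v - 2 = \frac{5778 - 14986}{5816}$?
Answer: $- \frac{5218190735}{374609} \approx -13930.0$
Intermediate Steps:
$v = \frac{303}{727}$ ($v = 2 + \frac{5778 - 14986}{5816} = 2 + \left(5778 - 14986\right) \frac{1}{5816} = 2 - \frac{1151}{727} = \frac{303}{727} \approx 0.41678$)
$\frac{43733}{-11127} - \frac{5804}{v} = \frac{43733}{-11127} - \frac{5804}{\frac{303}{727}} = 43733 \left(- \frac{1}{11127}\right) - \frac{4219508}{303} = - \frac{43733}{11127} - \frac{4219508}{303} = - \frac{5218190735}{374609}$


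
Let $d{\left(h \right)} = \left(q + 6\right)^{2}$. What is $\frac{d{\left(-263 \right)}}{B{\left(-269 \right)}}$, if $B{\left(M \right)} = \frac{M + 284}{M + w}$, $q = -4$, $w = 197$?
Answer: $- \frac{96}{5} \approx -19.2$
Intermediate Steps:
$d{\left(h \right)} = 4$ ($d{\left(h \right)} = \left(-4 + 6\right)^{2} = 2^{2} = 4$)
$B{\left(M \right)} = \frac{284 + M}{197 + M}$ ($B{\left(M \right)} = \frac{M + 284}{M + 197} = \frac{284 + M}{197 + M}$)
$\frac{d{\left(-263 \right)}}{B{\left(-269 \right)}} = \frac{4}{\frac{1}{197 - 269} \left(284 - 269\right)} = \frac{4}{\frac{1}{-72} \cdot 15} = \frac{4}{\left(- \frac{1}{72}\right) 15} = \frac{4}{- \frac{5}{24}} = 4 \left(- \frac{24}{5}\right) = - \frac{96}{5}$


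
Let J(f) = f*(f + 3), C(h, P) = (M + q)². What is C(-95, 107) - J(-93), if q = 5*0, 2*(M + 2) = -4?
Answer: -8354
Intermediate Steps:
M = -4 (M = -2 + (½)*(-4) = -2 - 2 = -4)
q = 0
C(h, P) = 16 (C(h, P) = (-4 + 0)² = (-4)² = 16)
J(f) = f*(3 + f)
C(-95, 107) - J(-93) = 16 - (-93)*(3 - 93) = 16 - (-93)*(-90) = 16 - 1*8370 = 16 - 8370 = -8354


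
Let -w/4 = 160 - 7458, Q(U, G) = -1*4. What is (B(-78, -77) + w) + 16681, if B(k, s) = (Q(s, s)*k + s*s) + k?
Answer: 52036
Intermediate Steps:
Q(U, G) = -4
w = 29192 (w = -4*(160 - 7458) = -4*(-7298) = 29192)
B(k, s) = s² - 3*k (B(k, s) = (-4*k + s*s) + k = (-4*k + s²) + k = (s² - 4*k) + k = s² - 3*k)
(B(-78, -77) + w) + 16681 = (((-77)² - 3*(-78)) + 29192) + 16681 = ((5929 + 234) + 29192) + 16681 = (6163 + 29192) + 16681 = 35355 + 16681 = 52036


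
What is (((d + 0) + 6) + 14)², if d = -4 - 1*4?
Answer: 144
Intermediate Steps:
d = -8 (d = -4 - 4 = -8)
(((d + 0) + 6) + 14)² = (((-8 + 0) + 6) + 14)² = ((-8 + 6) + 14)² = (-2 + 14)² = 12² = 144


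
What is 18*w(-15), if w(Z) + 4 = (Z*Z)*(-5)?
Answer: -20322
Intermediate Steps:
w(Z) = -4 - 5*Z² (w(Z) = -4 + (Z*Z)*(-5) = -4 + Z²*(-5) = -4 - 5*Z²)
18*w(-15) = 18*(-4 - 5*(-15)²) = 18*(-4 - 5*225) = 18*(-4 - 1125) = 18*(-1129) = -20322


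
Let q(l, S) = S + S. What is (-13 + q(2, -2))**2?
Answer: 289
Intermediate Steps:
q(l, S) = 2*S
(-13 + q(2, -2))**2 = (-13 + 2*(-2))**2 = (-13 - 4)**2 = (-17)**2 = 289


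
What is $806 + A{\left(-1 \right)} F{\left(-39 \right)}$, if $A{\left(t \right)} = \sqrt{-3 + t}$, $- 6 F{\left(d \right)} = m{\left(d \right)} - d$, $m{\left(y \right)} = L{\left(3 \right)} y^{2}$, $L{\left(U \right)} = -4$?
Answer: $806 + 2015 i \approx 806.0 + 2015.0 i$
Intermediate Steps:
$m{\left(y \right)} = - 4 y^{2}$
$F{\left(d \right)} = \frac{d}{6} + \frac{2 d^{2}}{3}$ ($F{\left(d \right)} = - \frac{- 4 d^{2} - d}{6} = - \frac{- d - 4 d^{2}}{6} = \frac{d}{6} + \frac{2 d^{2}}{3}$)
$806 + A{\left(-1 \right)} F{\left(-39 \right)} = 806 + \sqrt{-3 - 1} \cdot \frac{1}{6} \left(-39\right) \left(1 + 4 \left(-39\right)\right) = 806 + \sqrt{-4} \cdot \frac{1}{6} \left(-39\right) \left(1 - 156\right) = 806 + 2 i \frac{1}{6} \left(-39\right) \left(-155\right) = 806 + 2 i \frac{2015}{2} = 806 + 2015 i$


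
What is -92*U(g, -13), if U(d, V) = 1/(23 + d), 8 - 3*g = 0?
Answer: -276/77 ≈ -3.5844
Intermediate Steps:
g = 8/3 (g = 8/3 - ⅓*0 = 8/3 + 0 = 8/3 ≈ 2.6667)
-92*U(g, -13) = -92/(23 + 8/3) = -92/77/3 = -92*3/77 = -276/77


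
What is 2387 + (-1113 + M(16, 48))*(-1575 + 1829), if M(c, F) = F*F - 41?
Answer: 294487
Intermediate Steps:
M(c, F) = -41 + F**2 (M(c, F) = F**2 - 41 = -41 + F**2)
2387 + (-1113 + M(16, 48))*(-1575 + 1829) = 2387 + (-1113 + (-41 + 48**2))*(-1575 + 1829) = 2387 + (-1113 + (-41 + 2304))*254 = 2387 + (-1113 + 2263)*254 = 2387 + 1150*254 = 2387 + 292100 = 294487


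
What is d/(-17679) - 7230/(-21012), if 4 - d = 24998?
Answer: 108832183/61911858 ≈ 1.7579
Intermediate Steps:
d = -24994 (d = 4 - 1*24998 = 4 - 24998 = -24994)
d/(-17679) - 7230/(-21012) = -24994/(-17679) - 7230/(-21012) = -24994*(-1/17679) - 7230*(-1/21012) = 24994/17679 + 1205/3502 = 108832183/61911858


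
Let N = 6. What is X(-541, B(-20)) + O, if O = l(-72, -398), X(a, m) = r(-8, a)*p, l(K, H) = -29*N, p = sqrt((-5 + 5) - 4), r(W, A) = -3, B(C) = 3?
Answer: -174 - 6*I ≈ -174.0 - 6.0*I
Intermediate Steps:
p = 2*I (p = sqrt(0 - 4) = sqrt(-4) = 2*I ≈ 2.0*I)
l(K, H) = -174 (l(K, H) = -29*6 = -174)
X(a, m) = -6*I
O = -174
X(-541, B(-20)) + O = -6*I - 174 = -174 - 6*I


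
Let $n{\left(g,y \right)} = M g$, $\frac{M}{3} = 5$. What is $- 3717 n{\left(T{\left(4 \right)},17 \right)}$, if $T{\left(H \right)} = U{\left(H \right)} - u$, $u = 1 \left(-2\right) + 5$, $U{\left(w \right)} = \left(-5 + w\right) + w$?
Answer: $0$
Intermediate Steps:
$U{\left(w \right)} = -5 + 2 w$
$u = 3$ ($u = -2 + 5 = 3$)
$M = 15$ ($M = 3 \cdot 5 = 15$)
$T{\left(H \right)} = -8 + 2 H$ ($T{\left(H \right)} = \left(-5 + 2 H\right) - 3 = -8 + 2 H$)
$n{\left(g,y \right)} = 15 g$
$- 3717 n{\left(T{\left(4 \right)},17 \right)} = - 3717 \cdot 15 \left(-8 + 2 \cdot 4\right) = - 3717 \cdot 15 \left(-8 + 8\right) = - 3717 \cdot 15 \cdot 0 = \left(-3717\right) 0 = 0$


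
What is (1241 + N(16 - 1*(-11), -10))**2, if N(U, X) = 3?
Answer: 1547536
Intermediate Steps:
(1241 + N(16 - 1*(-11), -10))**2 = (1241 + 3)**2 = 1244**2 = 1547536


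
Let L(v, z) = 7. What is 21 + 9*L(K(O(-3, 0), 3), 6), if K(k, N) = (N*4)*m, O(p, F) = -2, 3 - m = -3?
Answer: 84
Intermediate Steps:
m = 6 (m = 3 - 1*(-3) = 3 + 3 = 6)
K(k, N) = 24*N (K(k, N) = (N*4)*6 = (4*N)*6 = 24*N)
21 + 9*L(K(O(-3, 0), 3), 6) = 21 + 9*7 = 21 + 63 = 84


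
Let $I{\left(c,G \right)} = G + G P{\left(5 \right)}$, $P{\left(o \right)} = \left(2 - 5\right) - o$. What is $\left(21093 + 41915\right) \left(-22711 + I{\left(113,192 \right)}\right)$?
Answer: $-1515657440$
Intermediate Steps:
$P{\left(o \right)} = -3 - o$
$I{\left(c,G \right)} = - 7 G$ ($I{\left(c,G \right)} = G + G \left(-3 - 5\right) = G + G \left(-8\right) = G - 8 G = - 7 G$)
$\left(21093 + 41915\right) \left(-22711 + I{\left(113,192 \right)}\right) = \left(21093 + 41915\right) \left(-22711 - 1344\right) = 63008 \left(-22711 - 1344\right) = 63008 \left(-24055\right) = -1515657440$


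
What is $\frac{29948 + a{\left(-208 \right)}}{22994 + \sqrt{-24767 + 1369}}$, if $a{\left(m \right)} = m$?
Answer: $\frac{341920780}{264373717} - \frac{14870 i \sqrt{23398}}{264373717} \approx 1.2933 - 0.0086036 i$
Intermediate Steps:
$\frac{29948 + a{\left(-208 \right)}}{22994 + \sqrt{-24767 + 1369}} = \frac{29948 - 208}{22994 + \sqrt{-24767 + 1369}} = \frac{29740}{22994 + \sqrt{-23398}} = \frac{29740}{22994 + i \sqrt{23398}}$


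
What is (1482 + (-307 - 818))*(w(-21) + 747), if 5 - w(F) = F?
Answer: 275961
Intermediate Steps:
w(F) = 5 - F
(1482 + (-307 - 818))*(w(-21) + 747) = (1482 + (-307 - 818))*((5 - 1*(-21)) + 747) = (1482 - 1125)*((5 + 21) + 747) = 357*(26 + 747) = 357*773 = 275961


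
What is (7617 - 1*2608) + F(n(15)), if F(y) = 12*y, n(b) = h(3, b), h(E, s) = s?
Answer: 5189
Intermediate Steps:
n(b) = b
(7617 - 1*2608) + F(n(15)) = (7617 - 1*2608) + 12*15 = (7617 - 2608) + 180 = 5009 + 180 = 5189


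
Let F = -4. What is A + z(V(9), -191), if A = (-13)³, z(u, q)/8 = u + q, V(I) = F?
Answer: -3757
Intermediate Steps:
V(I) = -4
z(u, q) = 8*q + 8*u (z(u, q) = 8*(u + q) = 8*(q + u) = 8*q + 8*u)
A = -2197
A + z(V(9), -191) = -2197 + (8*(-191) + 8*(-4)) = -2197 + (-1528 - 32) = -2197 - 1560 = -3757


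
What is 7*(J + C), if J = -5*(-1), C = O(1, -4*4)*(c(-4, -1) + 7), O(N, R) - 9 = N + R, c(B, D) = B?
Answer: -91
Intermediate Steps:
O(N, R) = 9 + N + R (O(N, R) = 9 + (N + R) = 9 + N + R)
C = -18 (C = (9 + 1 - 4*4)*(-4 + 7) = (9 + 1 - 16)*3 = -6*3 = -18)
J = 5
7*(J + C) = 7*(5 - 18) = 7*(-13) = -91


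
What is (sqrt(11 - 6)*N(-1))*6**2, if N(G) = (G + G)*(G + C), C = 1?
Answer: 0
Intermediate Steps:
N(G) = 2*G*(1 + G) (N(G) = (G + G)*(G + 1) = (2*G)*(1 + G) = 2*G*(1 + G))
(sqrt(11 - 6)*N(-1))*6**2 = (sqrt(11 - 6)*(2*(-1)*(1 - 1)))*6**2 = (sqrt(5)*(2*(-1)*0))*36 = (sqrt(5)*0)*36 = 0*36 = 0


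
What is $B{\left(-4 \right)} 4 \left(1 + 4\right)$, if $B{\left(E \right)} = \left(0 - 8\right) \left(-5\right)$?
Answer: $800$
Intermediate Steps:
$B{\left(E \right)} = 40$ ($B{\left(E \right)} = \left(0 - 8\right) \left(-5\right) = \left(-8\right) \left(-5\right) = 40$)
$B{\left(-4 \right)} 4 \left(1 + 4\right) = 40 \cdot 4 \left(1 + 4\right) = 40 \cdot 4 \cdot 5 = 40 \cdot 20 = 800$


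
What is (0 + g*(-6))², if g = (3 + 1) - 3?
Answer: 36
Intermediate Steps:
g = 1 (g = 4 - 3 = 1)
(0 + g*(-6))² = (0 + 1*(-6))² = (0 - 6)² = (-6)² = 36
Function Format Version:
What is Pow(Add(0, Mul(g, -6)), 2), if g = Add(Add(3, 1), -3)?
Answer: 36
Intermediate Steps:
g = 1 (g = Add(4, -3) = 1)
Pow(Add(0, Mul(g, -6)), 2) = Pow(Add(0, Mul(1, -6)), 2) = Pow(Add(0, -6), 2) = Pow(-6, 2) = 36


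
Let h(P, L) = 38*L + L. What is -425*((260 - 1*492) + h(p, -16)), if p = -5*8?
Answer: 363800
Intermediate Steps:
p = -40
h(P, L) = 39*L
-425*((260 - 1*492) + h(p, -16)) = -425*((260 - 1*492) + 39*(-16)) = -425*((260 - 492) - 624) = -425*(-232 - 624) = -425*(-856) = 363800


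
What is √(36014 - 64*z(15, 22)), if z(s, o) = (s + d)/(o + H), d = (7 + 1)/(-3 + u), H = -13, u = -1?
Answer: √323294/3 ≈ 189.53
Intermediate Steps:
d = -2 (d = (7 + 1)/(-3 - 1) = 8/(-4) = 8*(-¼) = -2)
z(s, o) = (-2 + s)/(-13 + o) (z(s, o) = (s - 2)/(o - 13) = (-2 + s)/(-13 + o))
√(36014 - 64*z(15, 22)) = √(36014 - 64*(-2 + 15)/(-13 + 22)) = √(36014 - 64*13/9) = √(36014 - 832/9) = √(323294/9) = √323294/3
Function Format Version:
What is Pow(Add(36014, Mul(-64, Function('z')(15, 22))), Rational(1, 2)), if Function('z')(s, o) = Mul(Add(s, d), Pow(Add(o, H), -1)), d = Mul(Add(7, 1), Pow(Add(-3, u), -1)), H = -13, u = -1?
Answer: Mul(Rational(1, 3), Pow(323294, Rational(1, 2))) ≈ 189.53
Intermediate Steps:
d = -2 (d = Mul(Add(7, 1), Pow(Add(-3, -1), -1)) = Mul(8, Pow(-4, -1)) = Mul(8, Rational(-1, 4)) = -2)
Function('z')(s, o) = Mul(Pow(Add(-13, o), -1), Add(-2, s)) (Function('z')(s, o) = Mul(Add(s, -2), Pow(Add(o, -13), -1)) = Mul(Add(-2, s), Pow(Add(-13, o), -1)) = Mul(Pow(Add(-13, o), -1), Add(-2, s)))
Pow(Add(36014, Mul(-64, Function('z')(15, 22))), Rational(1, 2)) = Pow(Add(36014, Mul(-64, Mul(Pow(Add(-13, 22), -1), Add(-2, 15)))), Rational(1, 2)) = Pow(Add(36014, Mul(-64, Mul(Pow(9, -1), 13))), Rational(1, 2)) = Pow(Add(36014, Mul(-64, Mul(Rational(1, 9), 13))), Rational(1, 2)) = Pow(Add(36014, Mul(-64, Rational(13, 9))), Rational(1, 2)) = Pow(Add(36014, Rational(-832, 9)), Rational(1, 2)) = Pow(Rational(323294, 9), Rational(1, 2)) = Mul(Rational(1, 3), Pow(323294, Rational(1, 2)))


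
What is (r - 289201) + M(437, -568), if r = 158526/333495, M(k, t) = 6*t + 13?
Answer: -10842127166/37055 ≈ -2.9260e+5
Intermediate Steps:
M(k, t) = 13 + 6*t
r = 17614/37055 (r = 158526*(1/333495) = 17614/37055 ≈ 0.47535)
(r - 289201) + M(437, -568) = (17614/37055 - 289201) + (13 + 6*(-568)) = -10716325441/37055 + (13 - 3408) = -10716325441/37055 - 3395 = -10842127166/37055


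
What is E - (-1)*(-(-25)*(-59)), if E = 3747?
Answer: 2272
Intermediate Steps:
E - (-1)*(-(-25)*(-59)) = 3747 - (-1)*(-(-25)*(-59)) = 3747 - (-1)*(-1*1475) = 3747 - (-1)*(-1475) = 3747 - 1*1475 = 3747 - 1475 = 2272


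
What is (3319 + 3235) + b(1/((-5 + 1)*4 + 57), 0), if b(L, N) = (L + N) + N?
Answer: 268715/41 ≈ 6554.0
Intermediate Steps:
b(L, N) = L + 2*N
(3319 + 3235) + b(1/((-5 + 1)*4 + 57), 0) = (3319 + 3235) + (1/((-5 + 1)*4 + 57) + 2*0) = 6554 + (1/(-4*4 + 57) + 0) = 6554 + (1/(-16 + 57) + 0) = 6554 + (1/41 + 0) = 6554 + 1/41 = 268715/41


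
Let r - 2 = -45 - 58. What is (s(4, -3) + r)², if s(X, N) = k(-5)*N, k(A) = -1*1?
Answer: 9604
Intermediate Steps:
k(A) = -1
s(X, N) = -N
r = -101 (r = 2 + (-45 - 58) = 2 - 103 = -101)
(s(4, -3) + r)² = (-1*(-3) - 101)² = (3 - 101)² = (-98)² = 9604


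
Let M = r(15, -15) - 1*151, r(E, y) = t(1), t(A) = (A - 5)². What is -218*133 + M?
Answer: -29129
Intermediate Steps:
t(A) = (-5 + A)²
r(E, y) = 16 (r(E, y) = (-5 + 1)² = (-4)² = 16)
M = -135 (M = 16 - 1*151 = 16 - 151 = -135)
-218*133 + M = -218*133 - 135 = -28994 - 135 = -29129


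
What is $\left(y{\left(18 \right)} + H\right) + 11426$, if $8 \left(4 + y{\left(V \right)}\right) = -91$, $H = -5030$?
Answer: $\frac{51045}{8} \approx 6380.6$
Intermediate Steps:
$y{\left(V \right)} = - \frac{123}{8}$ ($y{\left(V \right)} = -4 + \frac{1}{8} \left(-91\right) = -4 - \frac{91}{8} = - \frac{123}{8}$)
$\left(y{\left(18 \right)} + H\right) + 11426 = \left(- \frac{123}{8} - 5030\right) + 11426 = - \frac{40363}{8} + 11426 = \frac{51045}{8}$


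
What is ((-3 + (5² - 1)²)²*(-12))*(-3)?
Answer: 11819844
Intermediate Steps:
((-3 + (5² - 1)²)²*(-12))*(-3) = ((-3 + (25 - 1)²)²*(-12))*(-3) = ((-3 + 24²)²*(-12))*(-3) = ((-3 + 576)²*(-12))*(-3) = (573²*(-12))*(-3) = (328329*(-12))*(-3) = -3939948*(-3) = 11819844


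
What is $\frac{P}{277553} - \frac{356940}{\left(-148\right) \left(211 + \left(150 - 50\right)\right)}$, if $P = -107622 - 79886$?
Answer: $\frac{22609787399}{3193802371} \approx 7.0793$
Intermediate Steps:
$P = -187508$ ($P = -107622 - 79886 = -187508$)
$\frac{P}{277553} - \frac{356940}{\left(-148\right) \left(211 + \left(150 - 50\right)\right)} = - \frac{187508}{277553} - \frac{356940}{\left(-148\right) \left(211 + \left(150 - 50\right)\right)} = \left(-187508\right) \frac{1}{277553} - \frac{356940}{\left(-148\right) \left(211 + 100\right)} = - \frac{187508}{277553} - \frac{356940}{\left(-148\right) 311} = - \frac{187508}{277553} - \frac{356940}{-46028} = - \frac{187508}{277553} - - \frac{89235}{11507} = - \frac{187508}{277553} + \frac{89235}{11507} = \frac{22609787399}{3193802371}$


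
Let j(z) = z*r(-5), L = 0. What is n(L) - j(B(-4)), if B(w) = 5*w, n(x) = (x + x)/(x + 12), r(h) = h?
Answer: -100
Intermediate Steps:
n(x) = 2*x/(12 + x) (n(x) = (2*x)/(12 + x) = 2*x/(12 + x))
j(z) = -5*z (j(z) = z*(-5) = -5*z)
n(L) - j(B(-4)) = 2*0/(12 + 0) - (-5)*5*(-4) = 2*0/12 - (-5)*(-20) = 2*0*(1/12) - 1*100 = 0 - 100 = -100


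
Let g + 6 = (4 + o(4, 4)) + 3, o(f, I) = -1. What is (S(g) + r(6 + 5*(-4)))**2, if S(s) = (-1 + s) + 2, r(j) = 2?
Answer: 9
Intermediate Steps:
g = 0 (g = -6 + ((4 - 1) + 3) = -6 + (3 + 3) = -6 + 6 = 0)
S(s) = 1 + s
(S(g) + r(6 + 5*(-4)))**2 = ((1 + 0) + 2)**2 = (1 + 2)**2 = 3**2 = 9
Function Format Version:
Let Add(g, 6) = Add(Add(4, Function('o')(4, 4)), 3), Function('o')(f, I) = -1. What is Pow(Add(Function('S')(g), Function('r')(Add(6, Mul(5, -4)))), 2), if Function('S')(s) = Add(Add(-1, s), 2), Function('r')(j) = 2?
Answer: 9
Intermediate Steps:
g = 0 (g = Add(-6, Add(Add(4, -1), 3)) = Add(-6, Add(3, 3)) = Add(-6, 6) = 0)
Function('S')(s) = Add(1, s)
Pow(Add(Function('S')(g), Function('r')(Add(6, Mul(5, -4)))), 2) = Pow(Add(Add(1, 0), 2), 2) = Pow(Add(1, 2), 2) = Pow(3, 2) = 9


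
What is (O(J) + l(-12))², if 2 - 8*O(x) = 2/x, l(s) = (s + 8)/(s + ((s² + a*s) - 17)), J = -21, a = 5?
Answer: 190969/5336100 ≈ 0.035788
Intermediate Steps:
l(s) = (8 + s)/(-17 + s² + 6*s) (l(s) = (s + 8)/(s + ((s² + 5*s) - 17)) = (8 + s)/(s + (-17 + s² + 5*s)) = (8 + s)/(-17 + s² + 6*s))
O(x) = ¼ - 1/(4*x)
(O(J) + l(-12))² = ((¼)*(-1 - 21)/(-21) + (8 - 12)/(-17 + (-12)² + 6*(-12)))² = ((¼)*(-1/21)*(-22) - 4/(-17 + 144 - 72))² = (11/42 - 4/55)² = (437/2310)² = 190969/5336100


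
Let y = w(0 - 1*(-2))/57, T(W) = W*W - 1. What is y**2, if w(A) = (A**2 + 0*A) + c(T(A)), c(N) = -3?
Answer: 1/3249 ≈ 0.00030779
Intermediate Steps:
T(W) = -1 + W**2 (T(W) = W**2 - 1 = -1 + W**2)
w(A) = -3 + A**2 (w(A) = (A**2 + 0*A) - 3 = (A**2 + 0) - 3 = A**2 - 3 = -3 + A**2)
y = 1/57 (y = (-3 + (0 - 1*(-2))**2)/57 = (-3 + (0 + 2)**2)*(1/57) = (-3 + 2**2)*(1/57) = (-3 + 4)*(1/57) = 1*(1/57) = 1/57 ≈ 0.017544)
y**2 = (1/57)**2 = 1/3249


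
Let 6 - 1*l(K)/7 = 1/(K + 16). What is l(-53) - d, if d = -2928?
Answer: 109897/37 ≈ 2970.2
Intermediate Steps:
l(K) = 42 - 7/(16 + K) (l(K) = 42 - 7/(K + 16) = 42 - 7/(16 + K))
l(-53) - d = 7*(95 + 6*(-53))/(16 - 53) - 1*(-2928) = 7*(95 - 318)/(-37) + 2928 = 7*(-1/37)*(-223) + 2928 = 1561/37 + 2928 = 109897/37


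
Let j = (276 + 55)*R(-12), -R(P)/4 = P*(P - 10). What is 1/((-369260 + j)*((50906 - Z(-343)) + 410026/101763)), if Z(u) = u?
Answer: -101763/3748996992296348 ≈ -2.7144e-11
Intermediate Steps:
R(P) = -4*P*(-10 + P) (R(P) = -4*P*(P - 10) = -4*P*(-10 + P))
j = -349536 (j = (276 + 55)*(4*(-12)*(10 - 1*(-12))) = 331*(4*(-12)*(10 + 12)) = 331*(4*(-12)*22) = 331*(-1056) = -349536)
1/((-369260 + j)*((50906 - Z(-343)) + 410026/101763)) = 1/((-369260 - 349536)*((50906 - 1*(-343)) + 410026/101763)) = 1/(-718796*((50906 + 343) + 410026*(1/101763))) = 1/(-718796*(51249 + 410026/101763)) = 1/(-718796*5215662013/101763) = 1/(-3748996992296348/101763) = -101763/3748996992296348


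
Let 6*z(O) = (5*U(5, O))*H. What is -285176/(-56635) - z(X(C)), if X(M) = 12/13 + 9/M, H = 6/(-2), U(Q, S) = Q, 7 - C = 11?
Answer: 1986227/113270 ≈ 17.535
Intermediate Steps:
C = -4 (C = 7 - 1*11 = 7 - 11 = -4)
H = -3 (H = 6*(-½) = -3)
X(M) = 12/13 + 9/M (X(M) = 12*(1/13) + 9/M = 12/13 + 9/M)
z(O) = -25/2 (z(O) = ((5*5)*(-3))/6 = (25*(-3))/6 = (⅙)*(-75) = -25/2)
-285176/(-56635) - z(X(C)) = -285176/(-56635) - 1*(-25/2) = -285176*(-1/56635) + 25/2 = 285176/56635 + 25/2 = 1986227/113270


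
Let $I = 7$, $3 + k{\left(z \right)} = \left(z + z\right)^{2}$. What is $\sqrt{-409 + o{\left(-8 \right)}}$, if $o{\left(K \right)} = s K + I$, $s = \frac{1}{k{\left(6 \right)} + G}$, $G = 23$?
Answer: $\frac{2 i \sqrt{168961}}{41} \approx 20.051 i$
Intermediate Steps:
$k{\left(z \right)} = -3 + 4 z^{2}$ ($k{\left(z \right)} = -3 + \left(z + z\right)^{2} = -3 + \left(2 z\right)^{2} = -3 + 4 z^{2}$)
$s = \frac{1}{164}$ ($s = \frac{1}{\left(-3 + 4 \cdot 6^{2}\right) + 23} = \frac{1}{\left(-3 + 4 \cdot 36\right) + 23} = \frac{1}{\left(-3 + 144\right) + 23} = \frac{1}{141 + 23} = \frac{1}{164} \approx 0.0060976$)
$o{\left(K \right)} = 7 + \frac{K}{164}$ ($o{\left(K \right)} = \frac{K}{164} + 7 = 7 + \frac{K}{164}$)
$\sqrt{-409 + o{\left(-8 \right)}} = \sqrt{-409 + \left(7 + \frac{1}{164} \left(-8\right)\right)} = \sqrt{-409 + \left(7 - \frac{2}{41}\right)} = \sqrt{-409 + \frac{285}{41}} = \sqrt{- \frac{16484}{41}} = \frac{2 i \sqrt{168961}}{41}$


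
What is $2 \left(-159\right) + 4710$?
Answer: $4392$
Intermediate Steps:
$2 \left(-159\right) + 4710 = -318 + 4710 = 4392$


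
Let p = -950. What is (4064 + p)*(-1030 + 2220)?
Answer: 3705660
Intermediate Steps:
(4064 + p)*(-1030 + 2220) = (4064 - 950)*(-1030 + 2220) = 3114*1190 = 3705660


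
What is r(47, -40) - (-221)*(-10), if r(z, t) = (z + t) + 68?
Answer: -2135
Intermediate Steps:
r(z, t) = 68 + t + z (r(z, t) = (t + z) + 68 = 68 + t + z)
r(47, -40) - (-221)*(-10) = (68 - 40 + 47) - (-221)*(-10) = 75 - 1*2210 = 75 - 2210 = -2135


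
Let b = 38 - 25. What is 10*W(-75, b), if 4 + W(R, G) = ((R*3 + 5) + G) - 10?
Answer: -2210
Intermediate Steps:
b = 13
W(R, G) = -9 + G + 3*R (W(R, G) = -4 + (((R*3 + 5) + G) - 10) = -4 + (((3*R + 5) + G) - 10) = -4 + (((5 + 3*R) + G) - 10) = -4 + ((5 + G + 3*R) - 10) = -4 + (-5 + G + 3*R) = -9 + G + 3*R)
10*W(-75, b) = 10*(-9 + 13 + 3*(-75)) = 10*(-9 + 13 - 225) = 10*(-221) = -2210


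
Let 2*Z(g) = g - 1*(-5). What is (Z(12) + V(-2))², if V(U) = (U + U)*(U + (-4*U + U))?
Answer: 225/4 ≈ 56.250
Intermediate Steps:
Z(g) = 5/2 + g/2 (Z(g) = (g - 1*(-5))/2 = (g + 5)/2 = (5 + g)/2 = 5/2 + g/2)
V(U) = -4*U² (V(U) = (2*U)*(U - 3*U) = (2*U)*(-2*U) = -4*U²)
(Z(12) + V(-2))² = ((5/2 + (½)*12) - 4*(-2)²)² = ((5/2 + 6) - 4*4)² = (17/2 - 16)² = (-15/2)² = 225/4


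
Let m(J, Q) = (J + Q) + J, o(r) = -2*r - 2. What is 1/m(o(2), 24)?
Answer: 1/12 ≈ 0.083333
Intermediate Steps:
o(r) = -2 - 2*r
m(J, Q) = Q + 2*J
1/m(o(2), 24) = 1/(24 + 2*(-2 - 2*2)) = 1/(24 + 2*(-2 - 4)) = 1/(24 + 2*(-6)) = 1/(24 - 12) = 1/12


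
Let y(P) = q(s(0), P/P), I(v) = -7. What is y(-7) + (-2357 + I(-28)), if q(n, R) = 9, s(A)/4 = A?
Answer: -2355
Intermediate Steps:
s(A) = 4*A
y(P) = 9
y(-7) + (-2357 + I(-28)) = 9 + (-2357 - 7) = 9 - 2364 = -2355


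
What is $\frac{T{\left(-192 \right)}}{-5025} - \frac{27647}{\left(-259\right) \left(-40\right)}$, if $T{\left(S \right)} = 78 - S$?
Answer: $- \frac{377929}{138824} \approx -2.7224$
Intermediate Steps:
$\frac{T{\left(-192 \right)}}{-5025} - \frac{27647}{\left(-259\right) \left(-40\right)} = \frac{78 - -192}{-5025} - \frac{27647}{\left(-259\right) \left(-40\right)} = \left(78 + 192\right) \left(- \frac{1}{5025}\right) - \frac{27647}{10360} = 270 \left(- \frac{1}{5025}\right) - \frac{27647}{10360} = - \frac{18}{335} - \frac{27647}{10360} = - \frac{377929}{138824}$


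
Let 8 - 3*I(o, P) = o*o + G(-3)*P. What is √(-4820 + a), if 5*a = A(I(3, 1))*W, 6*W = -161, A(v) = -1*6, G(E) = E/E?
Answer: I*√119695/5 ≈ 69.194*I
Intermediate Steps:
G(E) = 1
I(o, P) = 8/3 - P/3 - o²/3 (I(o, P) = 8/3 - (o*o + 1*P)/3 = 8/3 - (o² + P)/3 = 8/3 - (P + o²)/3 = 8/3 + (-P/3 - o²/3) = 8/3 - P/3 - o²/3)
A(v) = -6
W = -161/6 (W = (⅙)*(-161) = -161/6 ≈ -26.833)
a = 161/5 (a = (-6*(-161/6))/5 = (⅕)*161 = 161/5 ≈ 32.200)
√(-4820 + a) = √(-4820 + 161/5) = √(-23939/5) = I*√119695/5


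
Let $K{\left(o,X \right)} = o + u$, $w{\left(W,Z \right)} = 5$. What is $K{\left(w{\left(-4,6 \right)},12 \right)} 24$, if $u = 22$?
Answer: $648$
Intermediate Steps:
$K{\left(o,X \right)} = 22 + o$ ($K{\left(o,X \right)} = o + 22 = 22 + o$)
$K{\left(w{\left(-4,6 \right)},12 \right)} 24 = \left(22 + 5\right) 24 = 27 \cdot 24 = 648$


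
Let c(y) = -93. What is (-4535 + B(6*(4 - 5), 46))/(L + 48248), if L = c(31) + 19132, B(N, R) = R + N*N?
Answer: -4453/67287 ≈ -0.066179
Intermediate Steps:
B(N, R) = R + N²
L = 19039 (L = -93 + 19132 = 19039)
(-4535 + B(6*(4 - 5), 46))/(L + 48248) = (-4535 + (46 + (6*(4 - 5))²))/(19039 + 48248) = (-4535 + (46 + (6*(-1))²))/67287 = (-4535 + (46 + (-6)²))*(1/67287) = (-4535 + (46 + 36))*(1/67287) = (-4535 + 82)*(1/67287) = -4453*1/67287 = -4453/67287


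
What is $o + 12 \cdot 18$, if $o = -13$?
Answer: $203$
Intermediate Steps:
$o + 12 \cdot 18 = -13 + 12 \cdot 18 = -13 + 216 = 203$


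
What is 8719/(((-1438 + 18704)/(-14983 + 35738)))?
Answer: 180962845/17266 ≈ 10481.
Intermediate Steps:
8719/(((-1438 + 18704)/(-14983 + 35738))) = 8719/((17266/20755)) = 8719/((17266*(1/20755))) = 8719/(17266/20755) = 8719*(20755/17266) = 180962845/17266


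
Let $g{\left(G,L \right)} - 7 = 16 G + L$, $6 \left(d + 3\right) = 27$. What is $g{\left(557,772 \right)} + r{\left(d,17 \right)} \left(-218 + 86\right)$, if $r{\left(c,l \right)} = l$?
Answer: $7447$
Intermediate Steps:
$d = \frac{3}{2}$ ($d = -3 + \frac{1}{6} \cdot 27 = -3 + \frac{9}{2} = \frac{3}{2} \approx 1.5$)
$g{\left(G,L \right)} = 7 + L + 16 G$ ($g{\left(G,L \right)} = 7 + \left(16 G + L\right) = 7 + \left(L + 16 G\right) = 7 + L + 16 G$)
$g{\left(557,772 \right)} + r{\left(d,17 \right)} \left(-218 + 86\right) = \left(7 + 772 + 16 \cdot 557\right) + 17 \left(-218 + 86\right) = \left(7 + 772 + 8912\right) + 17 \left(-132\right) = 9691 - 2244 = 7447$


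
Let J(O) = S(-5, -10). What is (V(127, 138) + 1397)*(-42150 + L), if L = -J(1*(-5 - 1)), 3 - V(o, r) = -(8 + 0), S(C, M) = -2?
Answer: -59344384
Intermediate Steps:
J(O) = -2
V(o, r) = 11 (V(o, r) = 3 - (-1)*(8 + 0) = 3 - (-1)*8 = 3 - 1*(-8) = 3 + 8 = 11)
L = 2 (L = -1*(-2) = 2)
(V(127, 138) + 1397)*(-42150 + L) = (11 + 1397)*(-42150 + 2) = 1408*(-42148) = -59344384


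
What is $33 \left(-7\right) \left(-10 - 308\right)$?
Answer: $73458$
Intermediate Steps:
$33 \left(-7\right) \left(-10 - 308\right) = \left(-231\right) \left(-318\right) = 73458$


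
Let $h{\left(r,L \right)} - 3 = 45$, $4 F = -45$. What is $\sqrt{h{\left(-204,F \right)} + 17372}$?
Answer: $2 \sqrt{4355} \approx 131.98$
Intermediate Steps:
$F = - \frac{45}{4}$ ($F = \frac{1}{4} \left(-45\right) = - \frac{45}{4} \approx -11.25$)
$h{\left(r,L \right)} = 48$ ($h{\left(r,L \right)} = 3 + 45 = 48$)
$\sqrt{h{\left(-204,F \right)} + 17372} = \sqrt{48 + 17372} = \sqrt{17420} = 2 \sqrt{4355}$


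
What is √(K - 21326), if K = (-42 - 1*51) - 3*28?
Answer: I*√21503 ≈ 146.64*I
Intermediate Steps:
K = -177 (K = (-42 - 51) - 84 = -93 - 84 = -177)
√(K - 21326) = √(-177 - 21326) = √(-21503) = I*√21503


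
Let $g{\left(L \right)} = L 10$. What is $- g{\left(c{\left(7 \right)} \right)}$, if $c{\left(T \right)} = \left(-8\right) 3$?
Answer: $240$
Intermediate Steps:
$c{\left(T \right)} = -24$
$g{\left(L \right)} = 10 L$
$- g{\left(c{\left(7 \right)} \right)} = - 10 \left(-24\right) = \left(-1\right) \left(-240\right) = 240$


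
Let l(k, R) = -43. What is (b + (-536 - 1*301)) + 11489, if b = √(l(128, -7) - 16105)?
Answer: 10652 + 2*I*√4037 ≈ 10652.0 + 127.07*I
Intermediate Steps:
b = 2*I*√4037 (b = √(-43 - 16105) = √(-16148) = 2*I*√4037 ≈ 127.07*I)
(b + (-536 - 1*301)) + 11489 = (2*I*√4037 + (-536 - 1*301)) + 11489 = (2*I*√4037 + (-536 - 301)) + 11489 = (2*I*√4037 - 837) + 11489 = (-837 + 2*I*√4037) + 11489 = 10652 + 2*I*√4037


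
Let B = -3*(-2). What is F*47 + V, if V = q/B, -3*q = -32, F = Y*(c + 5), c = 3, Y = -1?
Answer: -3368/9 ≈ -374.22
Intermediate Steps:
F = -8 (F = -(3 + 5) = -1*8 = -8)
q = 32/3 (q = -⅓*(-32) = 32/3 ≈ 10.667)
B = 6
V = 16/9 (V = (32/3)/6 = (32/3)*(⅙) = 16/9 ≈ 1.7778)
F*47 + V = -8*47 + 16/9 = -376 + 16/9 = -3368/9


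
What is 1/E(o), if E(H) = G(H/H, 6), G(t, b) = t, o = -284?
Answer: 1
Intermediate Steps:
E(H) = 1 (E(H) = H/H = 1)
1/E(o) = 1/1 = 1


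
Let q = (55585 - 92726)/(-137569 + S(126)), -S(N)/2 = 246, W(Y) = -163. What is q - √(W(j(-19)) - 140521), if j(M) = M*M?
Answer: 37141/138061 - 2*I*√35171 ≈ 0.26902 - 375.08*I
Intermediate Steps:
j(M) = M²
S(N) = -492 (S(N) = -2*246 = -492)
q = 37141/138061 (q = (55585 - 92726)/(-137569 - 492) = -37141/(-138061) = -37141*(-1/138061) = 37141/138061 ≈ 0.26902)
q - √(W(j(-19)) - 140521) = 37141/138061 - √(-163 - 140521) = 37141/138061 - √(-140684) = 37141/138061 - 2*I*√35171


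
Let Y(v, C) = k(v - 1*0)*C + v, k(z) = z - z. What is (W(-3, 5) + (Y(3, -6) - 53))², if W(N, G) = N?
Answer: 2809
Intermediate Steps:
k(z) = 0
Y(v, C) = v (Y(v, C) = 0*C + v = 0 + v = v)
(W(-3, 5) + (Y(3, -6) - 53))² = (-3 + (3 - 53))² = (-3 - 50)² = (-53)² = 2809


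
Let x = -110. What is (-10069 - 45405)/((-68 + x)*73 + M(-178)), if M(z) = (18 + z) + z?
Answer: 27737/6666 ≈ 4.1610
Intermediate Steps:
M(z) = 18 + 2*z
(-10069 - 45405)/((-68 + x)*73 + M(-178)) = (-10069 - 45405)/((-68 - 110)*73 + (18 + 2*(-178))) = -55474/(-178*73 + (18 - 356)) = -55474/(-12994 - 338) = -55474/(-13332) = -55474*(-1/13332) = 27737/6666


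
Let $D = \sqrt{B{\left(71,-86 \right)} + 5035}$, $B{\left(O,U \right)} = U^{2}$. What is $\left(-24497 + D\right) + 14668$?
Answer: $-9829 + \sqrt{12431} \approx -9717.5$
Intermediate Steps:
$D = \sqrt{12431}$ ($D = \sqrt{\left(-86\right)^{2} + 5035} = \sqrt{7396 + 5035} = \sqrt{12431} \approx 111.49$)
$\left(-24497 + D\right) + 14668 = \left(-24497 + \sqrt{12431}\right) + 14668 = -9829 + \sqrt{12431}$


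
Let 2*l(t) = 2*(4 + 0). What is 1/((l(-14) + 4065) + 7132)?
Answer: 1/11201 ≈ 8.9278e-5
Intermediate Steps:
l(t) = 4 (l(t) = (2*(4 + 0))/2 = (2*4)/2 = (½)*8 = 4)
1/((l(-14) + 4065) + 7132) = 1/((4 + 4065) + 7132) = 1/(4069 + 7132) = 1/11201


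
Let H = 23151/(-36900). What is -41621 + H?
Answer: -511946017/12300 ≈ -41622.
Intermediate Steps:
H = -7717/12300 (H = 23151*(-1/36900) = -7717/12300 ≈ -0.62740)
-41621 + H = -41621 - 7717/12300 = -511946017/12300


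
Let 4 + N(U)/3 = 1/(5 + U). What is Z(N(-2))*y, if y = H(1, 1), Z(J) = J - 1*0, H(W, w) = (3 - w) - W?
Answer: -11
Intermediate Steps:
N(U) = -12 + 3/(5 + U)
H(W, w) = 3 - W - w
Z(J) = J (Z(J) = J + 0 = J)
y = 1 (y = 3 - 1*1 - 1*1 = 3 - 1 - 1 = 1)
Z(N(-2))*y = (3*(-19 - 4*(-2))/(5 - 2))*1 = (3*(-19 + 8)/3)*1 = (3*(⅓)*(-11))*1 = -11*1 = -11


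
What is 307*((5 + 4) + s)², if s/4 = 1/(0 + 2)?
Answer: 37147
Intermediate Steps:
s = 2 (s = 4/(0 + 2) = 4/2 = 4*(½) = 2)
307*((5 + 4) + s)² = 307*((5 + 4) + 2)² = 307*(9 + 2)² = 307*11² = 307*121 = 37147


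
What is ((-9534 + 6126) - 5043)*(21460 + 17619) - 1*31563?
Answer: -330288192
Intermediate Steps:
((-9534 + 6126) - 5043)*(21460 + 17619) - 1*31563 = (-3408 - 5043)*39079 - 31563 = -8451*39079 - 31563 = -330256629 - 31563 = -330288192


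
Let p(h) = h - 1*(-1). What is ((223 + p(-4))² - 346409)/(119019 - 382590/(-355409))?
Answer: -105915080681/42300806361 ≈ -2.5039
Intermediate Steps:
p(h) = 1 + h (p(h) = h + 1 = 1 + h)
((223 + p(-4))² - 346409)/(119019 - 382590/(-355409)) = ((223 + (1 - 4))² - 346409)/(119019 - 382590/(-355409)) = ((223 - 3)² - 346409)/(119019 - 382590*(-1/355409)) = (220² - 346409)/(119019 + 382590/355409) = (48400 - 346409)/(42300806361/355409) = -298009*355409/42300806361 = -105915080681/42300806361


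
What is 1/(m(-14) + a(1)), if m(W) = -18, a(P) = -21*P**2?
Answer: -1/39 ≈ -0.025641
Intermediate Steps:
1/(m(-14) + a(1)) = 1/(-18 - 21*1**2) = 1/(-18 - 21*1) = 1/(-18 - 21) = 1/(-39) = -1/39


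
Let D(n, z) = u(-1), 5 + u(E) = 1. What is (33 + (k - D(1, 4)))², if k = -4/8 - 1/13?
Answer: 896809/676 ≈ 1326.6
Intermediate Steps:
u(E) = -4 (u(E) = -5 + 1 = -4)
D(n, z) = -4
k = -15/26 (k = -4*⅛ - 1*1/13 = -½ - 1/13 = -15/26 ≈ -0.57692)
(33 + (k - D(1, 4)))² = (33 + (-15/26 - 1*(-4)))² = (33 + (-15/26 + 4))² = (33 + 89/26)² = (947/26)² = 896809/676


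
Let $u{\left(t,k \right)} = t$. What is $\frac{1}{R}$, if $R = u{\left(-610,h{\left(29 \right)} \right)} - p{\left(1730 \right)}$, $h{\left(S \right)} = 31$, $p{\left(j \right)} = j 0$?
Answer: $- \frac{1}{610} \approx -0.0016393$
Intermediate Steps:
$p{\left(j \right)} = 0$
$R = -610$ ($R = -610 - 0 = -610 + 0 = -610$)
$\frac{1}{R} = \frac{1}{-610} = - \frac{1}{610}$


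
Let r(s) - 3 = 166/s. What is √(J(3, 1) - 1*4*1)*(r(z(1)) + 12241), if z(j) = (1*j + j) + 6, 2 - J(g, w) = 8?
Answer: 49059*I*√10/4 ≈ 38785.0*I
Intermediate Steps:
J(g, w) = -6 (J(g, w) = 2 - 1*8 = 2 - 8 = -6)
z(j) = 6 + 2*j (z(j) = (j + j) + 6 = 2*j + 6 = 6 + 2*j)
r(s) = 3 + 166/s
√(J(3, 1) - 1*4*1)*(r(z(1)) + 12241) = √(-6 - 1*4*1)*((3 + 166/(6 + 2*1)) + 12241) = √(-6 - 4*1)*((3 + 166/(6 + 2)) + 12241) = √(-6 - 4)*((3 + 166/8) + 12241) = √(-10)*((3 + 166*(⅛)) + 12241) = (I*√10)*((3 + 83/4) + 12241) = (I*√10)*(95/4 + 12241) = (I*√10)*(49059/4) = 49059*I*√10/4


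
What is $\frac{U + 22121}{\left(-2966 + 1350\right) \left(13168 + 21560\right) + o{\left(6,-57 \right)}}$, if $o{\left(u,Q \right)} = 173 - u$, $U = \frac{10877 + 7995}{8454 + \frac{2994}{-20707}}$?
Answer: $- \frac{69156427903}{175429978075884} \approx -0.00039421$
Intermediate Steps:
$U = \frac{6978259}{3125964}$ ($U = \frac{18872}{8454 + 2994 \left(- \frac{1}{20707}\right)} = \frac{18872}{8454 - \frac{2994}{20707}} = \frac{18872}{\frac{175053984}{20707}} = 18872 \cdot \frac{20707}{175053984} = \frac{6978259}{3125964} \approx 2.2324$)
$\frac{U + 22121}{\left(-2966 + 1350\right) \left(13168 + 21560\right) + o{\left(6,-57 \right)}} = \frac{\frac{6978259}{3125964} + 22121}{\left(-2966 + 1350\right) \left(13168 + 21560\right) + \left(173 - 6\right)} = \frac{69156427903}{3125964 \left(\left(-1616\right) 34728 + \left(173 - 6\right)\right)} = \frac{69156427903}{3125964 \left(-56120448 + 167\right)} = \frac{69156427903}{3125964 \left(-56120281\right)} = \frac{69156427903}{3125964} \left(- \frac{1}{56120281}\right) = - \frac{69156427903}{175429978075884}$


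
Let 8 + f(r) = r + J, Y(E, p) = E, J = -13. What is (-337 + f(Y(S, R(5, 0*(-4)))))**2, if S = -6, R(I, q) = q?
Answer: 132496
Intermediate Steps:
f(r) = -21 + r (f(r) = -8 + (r - 13) = -8 + (-13 + r) = -21 + r)
(-337 + f(Y(S, R(5, 0*(-4)))))**2 = (-337 + (-21 - 6))**2 = (-337 - 27)**2 = (-364)**2 = 132496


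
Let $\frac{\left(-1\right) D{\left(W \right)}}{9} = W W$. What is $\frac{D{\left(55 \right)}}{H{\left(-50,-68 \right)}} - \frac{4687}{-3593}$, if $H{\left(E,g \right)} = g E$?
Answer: $- \frac{3275345}{488648} \approx -6.7029$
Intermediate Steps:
$H{\left(E,g \right)} = E g$
$D{\left(W \right)} = - 9 W^{2}$ ($D{\left(W \right)} = - 9 W W = - 9 W^{2}$)
$\frac{D{\left(55 \right)}}{H{\left(-50,-68 \right)}} - \frac{4687}{-3593} = \frac{\left(-9\right) 55^{2}}{\left(-50\right) \left(-68\right)} - \frac{4687}{-3593} = \frac{\left(-9\right) 3025}{3400} - - \frac{4687}{3593} = \left(-27225\right) \frac{1}{3400} + \frac{4687}{3593} = - \frac{1089}{136} + \frac{4687}{3593} = - \frac{3275345}{488648}$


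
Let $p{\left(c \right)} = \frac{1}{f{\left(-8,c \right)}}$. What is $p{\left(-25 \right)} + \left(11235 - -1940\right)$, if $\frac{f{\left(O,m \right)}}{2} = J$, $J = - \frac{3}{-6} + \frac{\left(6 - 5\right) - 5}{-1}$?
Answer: $\frac{118576}{9} \approx 13175.0$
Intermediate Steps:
$J = \frac{9}{2}$ ($J = \left(-3\right) \left(- \frac{1}{6}\right) + \left(1 - 5\right) \left(-1\right) = \frac{1}{2} - -4 = \frac{1}{2} + 4 = \frac{9}{2} \approx 4.5$)
$f{\left(O,m \right)} = 9$ ($f{\left(O,m \right)} = 2 \cdot \frac{9}{2} = 9$)
$p{\left(c \right)} = \frac{1}{9}$
$p{\left(-25 \right)} + \left(11235 - -1940\right) = \frac{1}{9} + \left(11235 - -1940\right) = \frac{1}{9} + \left(11235 + 1940\right) = \frac{1}{9} + 13175 = \frac{118576}{9}$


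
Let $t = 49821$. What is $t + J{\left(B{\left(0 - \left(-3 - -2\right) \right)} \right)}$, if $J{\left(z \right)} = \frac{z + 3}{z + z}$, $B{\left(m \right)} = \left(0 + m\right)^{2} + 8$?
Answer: $\frac{149465}{3} \approx 49822.0$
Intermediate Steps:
$B{\left(m \right)} = 8 + m^{2}$ ($B{\left(m \right)} = m^{2} + 8 = 8 + m^{2}$)
$J{\left(z \right)} = \frac{3 + z}{2 z}$
$t + J{\left(B{\left(0 - \left(-3 - -2\right) \right)} \right)} = 49821 + \frac{3 + \left(8 + \left(0 - \left(-3 - -2\right)\right)^{2}\right)}{2 \left(8 + \left(0 - \left(-3 - -2\right)\right)^{2}\right)} = 49821 + \frac{3 + \left(8 + \left(0 - \left(-3 + 2\right)\right)^{2}\right)}{2 \left(8 + \left(0 - \left(-3 + 2\right)\right)^{2}\right)} = 49821 + \frac{3 + \left(8 + \left(0 - -1\right)^{2}\right)}{2 \left(8 + \left(0 - -1\right)^{2}\right)} = 49821 + \frac{3 + \left(8 + \left(0 + 1\right)^{2}\right)}{2 \left(8 + \left(0 + 1\right)^{2}\right)} = 49821 + \frac{3 + \left(8 + 1^{2}\right)}{2 \left(8 + 1^{2}\right)} = 49821 + \frac{3 + \left(8 + 1\right)}{2 \left(8 + 1\right)} = 49821 + \frac{3 + 9}{2 \cdot 9} = 49821 + \frac{1}{2} \cdot \frac{1}{9} \cdot 12 = 49821 + \frac{2}{3} = \frac{149465}{3}$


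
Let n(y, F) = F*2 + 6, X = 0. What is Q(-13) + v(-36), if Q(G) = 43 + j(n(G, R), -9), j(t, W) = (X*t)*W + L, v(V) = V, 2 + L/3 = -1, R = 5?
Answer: -2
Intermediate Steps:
L = -9 (L = -6 + 3*(-1) = -6 - 3 = -9)
n(y, F) = 6 + 2*F (n(y, F) = 2*F + 6 = 6 + 2*F)
j(t, W) = -9 (j(t, W) = (0*t)*W - 9 = 0*W - 9 = 0 - 9 = -9)
Q(G) = 34 (Q(G) = 43 - 9 = 34)
Q(-13) + v(-36) = 34 - 36 = -2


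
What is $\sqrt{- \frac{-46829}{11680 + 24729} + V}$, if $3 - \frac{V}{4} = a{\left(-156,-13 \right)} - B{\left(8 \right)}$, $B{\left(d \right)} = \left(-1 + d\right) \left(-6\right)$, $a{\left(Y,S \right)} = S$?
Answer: $\frac{3 i \sqrt{15128776907}}{36409} \approx 10.135 i$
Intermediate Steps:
$B{\left(d \right)} = 6 - 6 d$
$V = -104$ ($V = 12 - 4 \left(-13 - \left(6 - 48\right)\right) = 12 - 4 \left(-13 - -42\right) = 12 - 4 \left(-13 + 42\right) = 12 - 116 = -104$)
$\sqrt{- \frac{-46829}{11680 + 24729} + V} = \sqrt{- \frac{-46829}{11680 + 24729} - 104} = \sqrt{- \frac{-46829}{36409} - 104} = \sqrt{\left(-1\right) \left(- \frac{46829}{36409}\right) - 104} = \sqrt{\frac{46829}{36409} - 104} = \sqrt{- \frac{3739707}{36409}} = \frac{3 i \sqrt{15128776907}}{36409}$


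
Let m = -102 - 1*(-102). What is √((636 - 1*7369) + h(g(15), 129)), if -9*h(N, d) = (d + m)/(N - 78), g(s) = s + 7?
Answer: I*√47506242/84 ≈ 82.053*I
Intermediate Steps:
g(s) = 7 + s
m = 0 (m = -102 + 102 = 0)
h(N, d) = -d/(9*(-78 + N)) (h(N, d) = -(d + 0)/(9*(N - 78)) = -d/(9*(-78 + N)))
√((636 - 1*7369) + h(g(15), 129)) = √((636 - 1*7369) - 1*129/(-702 + 9*(7 + 15))) = √((636 - 7369) - 1*129/(-702 + 9*22)) = √(-6733 - 1*129/(-702 + 198)) = √(-6733 - 1*129/(-504)) = √(-6733 - 1*129*(-1/504)) = √(-6733 + 43/168) = √(-1131101/168) = I*√47506242/84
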